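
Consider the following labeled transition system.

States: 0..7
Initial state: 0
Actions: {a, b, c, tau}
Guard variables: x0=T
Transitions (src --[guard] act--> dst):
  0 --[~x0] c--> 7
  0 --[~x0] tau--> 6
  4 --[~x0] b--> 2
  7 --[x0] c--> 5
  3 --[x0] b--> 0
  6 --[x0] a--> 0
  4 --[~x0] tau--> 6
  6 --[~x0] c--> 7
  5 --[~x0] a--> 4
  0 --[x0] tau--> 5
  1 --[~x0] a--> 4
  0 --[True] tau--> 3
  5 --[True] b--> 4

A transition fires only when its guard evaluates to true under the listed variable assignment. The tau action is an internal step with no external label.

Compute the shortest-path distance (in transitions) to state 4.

BFS to 4:
  depth 0: {0}
  depth 1: {3,5}
  depth 2: {4}
first hit 4 at d=2 via tau·b

Answer: 2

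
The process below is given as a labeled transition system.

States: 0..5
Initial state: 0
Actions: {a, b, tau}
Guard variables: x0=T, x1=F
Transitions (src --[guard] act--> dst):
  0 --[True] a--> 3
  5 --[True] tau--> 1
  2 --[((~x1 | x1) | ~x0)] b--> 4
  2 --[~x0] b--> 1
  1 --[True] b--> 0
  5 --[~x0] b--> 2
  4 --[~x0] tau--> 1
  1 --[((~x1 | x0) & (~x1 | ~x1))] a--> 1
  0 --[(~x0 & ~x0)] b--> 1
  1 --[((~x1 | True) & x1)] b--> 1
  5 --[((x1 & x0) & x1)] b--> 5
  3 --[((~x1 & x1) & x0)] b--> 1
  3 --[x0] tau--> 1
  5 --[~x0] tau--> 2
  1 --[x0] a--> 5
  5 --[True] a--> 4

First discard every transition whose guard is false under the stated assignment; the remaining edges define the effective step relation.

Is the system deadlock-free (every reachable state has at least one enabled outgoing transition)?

Answer: DEADLOCK at state 4

Trace:
Reach set: {0,1,3,4,5}
  0: a→3  [1 exit(s)]
  1: a→1  a→5  b→0  [3 exit(s)]
  3: tau→1  [1 exit(s)]
  4: ∅  [STUCK]
  5: a→4  tau→1  [2 exit(s)]
trace reaching 4: a·tau·a·a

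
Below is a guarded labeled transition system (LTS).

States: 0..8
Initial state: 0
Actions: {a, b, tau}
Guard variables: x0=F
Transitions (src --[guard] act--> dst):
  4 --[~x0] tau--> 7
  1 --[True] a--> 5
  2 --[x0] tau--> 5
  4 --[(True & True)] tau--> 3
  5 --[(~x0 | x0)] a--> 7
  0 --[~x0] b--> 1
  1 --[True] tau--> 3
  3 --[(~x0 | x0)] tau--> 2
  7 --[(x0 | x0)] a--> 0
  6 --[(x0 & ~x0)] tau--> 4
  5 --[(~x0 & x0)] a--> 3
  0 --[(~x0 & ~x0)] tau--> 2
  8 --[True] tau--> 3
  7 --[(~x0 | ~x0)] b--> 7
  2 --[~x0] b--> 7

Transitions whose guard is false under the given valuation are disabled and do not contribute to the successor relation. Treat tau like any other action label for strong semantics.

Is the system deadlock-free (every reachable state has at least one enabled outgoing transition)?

Reachable = {0,1,2,3,5,7}
  0: b→1  tau→2  [2 exit(s)]
  1: a→5  tau→3  [2 exit(s)]
  2: b→7  [1 exit(s)]
  3: tau→2  [1 exit(s)]
  5: a→7  [1 exit(s)]
  7: b→7  [1 exit(s)]

Answer: DEADLOCK-FREE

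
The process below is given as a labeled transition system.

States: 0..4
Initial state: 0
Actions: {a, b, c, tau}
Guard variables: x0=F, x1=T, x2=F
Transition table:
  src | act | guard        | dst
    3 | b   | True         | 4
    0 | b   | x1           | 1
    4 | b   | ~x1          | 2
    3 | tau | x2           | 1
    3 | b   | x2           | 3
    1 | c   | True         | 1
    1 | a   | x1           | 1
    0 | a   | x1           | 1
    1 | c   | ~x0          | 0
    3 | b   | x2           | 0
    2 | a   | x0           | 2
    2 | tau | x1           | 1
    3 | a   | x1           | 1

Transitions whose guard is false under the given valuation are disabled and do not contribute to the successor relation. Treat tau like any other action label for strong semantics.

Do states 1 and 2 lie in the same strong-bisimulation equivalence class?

Answer: NOT BISIMILAR

Analysis:
Compute ~ classes (split until stable):
  π0 = {{0,1,2,3,4}}
  π1 = {{0,3},{1},{2},{4}}
  π2 = {{0},{1},{2},{3},{4}}
stable after 3 split(s): 5 block(s)
[1]={1}  [2]={2}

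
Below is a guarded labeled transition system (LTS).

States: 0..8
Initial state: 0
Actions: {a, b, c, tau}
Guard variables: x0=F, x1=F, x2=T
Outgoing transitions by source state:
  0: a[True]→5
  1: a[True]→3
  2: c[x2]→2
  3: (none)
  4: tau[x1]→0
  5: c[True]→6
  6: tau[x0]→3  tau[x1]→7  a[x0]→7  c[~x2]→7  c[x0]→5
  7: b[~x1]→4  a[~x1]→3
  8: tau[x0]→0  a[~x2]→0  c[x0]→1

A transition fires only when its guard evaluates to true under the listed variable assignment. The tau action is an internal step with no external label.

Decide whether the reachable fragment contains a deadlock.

R = {0,5,6}
  0: a→5  [deg 1]
  5: c→6  [deg 1]
  6: ∅  [STUCK]
Path to 6: a·c

Answer: DEADLOCK at state 6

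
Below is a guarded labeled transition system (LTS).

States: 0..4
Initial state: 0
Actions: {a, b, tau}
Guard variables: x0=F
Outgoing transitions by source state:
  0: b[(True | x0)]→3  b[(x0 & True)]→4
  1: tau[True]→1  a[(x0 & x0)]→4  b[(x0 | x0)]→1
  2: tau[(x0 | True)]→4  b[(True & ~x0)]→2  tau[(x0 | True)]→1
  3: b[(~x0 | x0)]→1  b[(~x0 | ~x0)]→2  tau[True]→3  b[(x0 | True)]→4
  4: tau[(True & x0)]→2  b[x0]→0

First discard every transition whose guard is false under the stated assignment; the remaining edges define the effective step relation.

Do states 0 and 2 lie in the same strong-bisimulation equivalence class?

Answer: NOT BISIMILAR

Working:
Refine partition for ~:
  π0 = {{0,1,2,3,4}}
  π1 = {{0},{1},{2,3},{4}}
  π2 = {{0},{1},{2},{3},{4}}
stable after 3 split(s): 5 block(s)
class of 0: {0}; class of 2: {2}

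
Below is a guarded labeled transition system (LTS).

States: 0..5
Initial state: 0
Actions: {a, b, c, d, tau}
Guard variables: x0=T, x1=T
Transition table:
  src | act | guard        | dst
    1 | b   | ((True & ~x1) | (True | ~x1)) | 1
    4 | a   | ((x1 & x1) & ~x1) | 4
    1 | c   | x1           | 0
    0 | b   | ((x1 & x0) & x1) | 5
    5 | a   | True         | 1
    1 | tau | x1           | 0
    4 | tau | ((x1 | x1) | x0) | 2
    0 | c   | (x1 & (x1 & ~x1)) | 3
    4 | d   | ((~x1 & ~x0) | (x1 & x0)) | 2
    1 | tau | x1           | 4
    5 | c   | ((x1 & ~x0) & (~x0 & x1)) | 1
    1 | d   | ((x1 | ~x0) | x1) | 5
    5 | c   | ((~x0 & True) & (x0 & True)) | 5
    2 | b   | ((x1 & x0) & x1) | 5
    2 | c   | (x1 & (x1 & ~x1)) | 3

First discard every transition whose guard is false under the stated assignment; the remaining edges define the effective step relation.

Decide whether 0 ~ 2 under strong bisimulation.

Answer: BISIMILAR

Trace:
Compute ~ classes (split until stable):
  round 0: {{0,1,2,3,4,5}}
  round 1: {{0,2},{1},{3},{4},{5}}
5 equivalence class(es) (converged in 2)
class of 0: {0,2}; class of 2: {0,2}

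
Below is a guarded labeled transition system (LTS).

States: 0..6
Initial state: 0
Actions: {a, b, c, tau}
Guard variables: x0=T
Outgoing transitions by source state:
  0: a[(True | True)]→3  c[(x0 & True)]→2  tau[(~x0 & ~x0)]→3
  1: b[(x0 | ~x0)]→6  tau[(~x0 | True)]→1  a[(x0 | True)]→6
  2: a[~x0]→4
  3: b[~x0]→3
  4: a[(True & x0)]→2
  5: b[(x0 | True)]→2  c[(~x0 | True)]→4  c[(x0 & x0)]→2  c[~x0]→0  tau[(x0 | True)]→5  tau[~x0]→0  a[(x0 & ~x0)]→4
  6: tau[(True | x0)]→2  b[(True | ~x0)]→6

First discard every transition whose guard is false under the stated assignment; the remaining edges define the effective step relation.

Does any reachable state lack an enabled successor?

Answer: DEADLOCK at state 2

Trace:
Reachable = {0,2,3}
  0: a→3  c→2  [2 exit(s)]
  2: ∅  [STUCK]
  3: ∅  [STUCK]
Path to 2: c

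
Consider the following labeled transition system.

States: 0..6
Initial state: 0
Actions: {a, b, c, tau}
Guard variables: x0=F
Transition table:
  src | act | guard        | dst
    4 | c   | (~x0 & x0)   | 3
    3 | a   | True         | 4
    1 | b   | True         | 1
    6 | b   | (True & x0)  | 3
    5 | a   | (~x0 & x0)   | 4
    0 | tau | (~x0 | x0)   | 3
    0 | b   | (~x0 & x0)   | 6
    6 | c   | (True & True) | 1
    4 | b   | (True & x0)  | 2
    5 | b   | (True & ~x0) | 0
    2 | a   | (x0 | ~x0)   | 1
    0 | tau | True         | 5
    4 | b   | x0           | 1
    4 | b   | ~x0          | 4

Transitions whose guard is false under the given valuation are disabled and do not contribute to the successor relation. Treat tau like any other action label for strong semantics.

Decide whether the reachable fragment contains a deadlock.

Reachable = {0,3,4,5}
  0: tau→3  tau→5  [2 exit(s)]
  3: a→4  [1 exit(s)]
  4: b→4  [1 exit(s)]
  5: b→0  [1 exit(s)]

Answer: DEADLOCK-FREE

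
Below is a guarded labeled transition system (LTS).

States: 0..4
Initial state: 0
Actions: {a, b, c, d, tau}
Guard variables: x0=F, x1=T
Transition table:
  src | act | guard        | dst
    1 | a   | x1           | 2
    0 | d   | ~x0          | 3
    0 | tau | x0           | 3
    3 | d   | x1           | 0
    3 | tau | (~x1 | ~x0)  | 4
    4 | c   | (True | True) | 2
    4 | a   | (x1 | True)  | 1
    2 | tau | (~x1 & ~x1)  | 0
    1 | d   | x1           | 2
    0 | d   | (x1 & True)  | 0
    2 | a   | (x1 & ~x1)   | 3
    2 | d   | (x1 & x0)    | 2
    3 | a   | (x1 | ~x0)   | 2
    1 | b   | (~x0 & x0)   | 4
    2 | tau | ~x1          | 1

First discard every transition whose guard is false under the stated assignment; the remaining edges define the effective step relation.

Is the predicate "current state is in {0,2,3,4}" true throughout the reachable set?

Answer: INVARIANT VIOLATED at state 1

Trace:
Allowed set {0,2,3,4}
Reachable = {0,1,2,3,4}
  0: ok
  1: VIOLATES
  2: ok
  3: ok
  4: ok
witness against invariant: d·tau·a → 1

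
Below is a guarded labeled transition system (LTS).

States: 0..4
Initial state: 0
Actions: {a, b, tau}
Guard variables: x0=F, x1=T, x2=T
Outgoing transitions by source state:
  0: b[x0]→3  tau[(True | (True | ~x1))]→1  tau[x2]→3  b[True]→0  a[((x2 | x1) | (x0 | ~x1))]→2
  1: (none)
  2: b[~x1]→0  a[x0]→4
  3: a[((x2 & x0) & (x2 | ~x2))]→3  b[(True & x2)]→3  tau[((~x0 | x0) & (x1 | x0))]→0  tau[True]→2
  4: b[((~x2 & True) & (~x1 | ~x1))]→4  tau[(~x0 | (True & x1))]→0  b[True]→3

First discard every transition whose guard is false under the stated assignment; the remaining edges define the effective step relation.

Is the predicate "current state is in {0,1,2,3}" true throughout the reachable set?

Allowed set {0,1,2,3}
Reachable = {0,1,2,3}
  0: ✓
  1: ✓
  2: ✓
  3: ✓

Answer: INVARIANT HOLDS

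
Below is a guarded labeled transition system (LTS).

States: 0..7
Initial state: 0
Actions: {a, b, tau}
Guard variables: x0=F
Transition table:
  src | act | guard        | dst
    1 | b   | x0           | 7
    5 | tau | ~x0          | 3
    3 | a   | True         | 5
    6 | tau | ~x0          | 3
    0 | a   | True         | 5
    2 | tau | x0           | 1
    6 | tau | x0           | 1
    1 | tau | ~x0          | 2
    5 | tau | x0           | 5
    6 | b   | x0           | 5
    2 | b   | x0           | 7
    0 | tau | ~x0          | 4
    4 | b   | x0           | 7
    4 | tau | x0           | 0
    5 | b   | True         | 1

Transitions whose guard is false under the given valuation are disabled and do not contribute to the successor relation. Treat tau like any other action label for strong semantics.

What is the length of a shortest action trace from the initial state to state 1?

Answer: 2

Working:
BFS to 1:
  depth 0: {0}
  depth 1: {4,5}
  depth 2: {1,3}
1 enters at depth 2; path a·b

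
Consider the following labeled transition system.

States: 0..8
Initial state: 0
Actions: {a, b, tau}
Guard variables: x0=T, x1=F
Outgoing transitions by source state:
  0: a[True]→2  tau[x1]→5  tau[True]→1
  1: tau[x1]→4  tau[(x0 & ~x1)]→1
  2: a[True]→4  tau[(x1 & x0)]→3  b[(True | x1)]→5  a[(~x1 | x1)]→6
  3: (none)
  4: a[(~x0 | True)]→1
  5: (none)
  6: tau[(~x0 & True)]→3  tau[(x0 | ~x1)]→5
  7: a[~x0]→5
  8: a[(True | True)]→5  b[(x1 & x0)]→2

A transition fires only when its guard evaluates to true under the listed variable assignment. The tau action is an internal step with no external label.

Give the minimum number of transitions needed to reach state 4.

Answer: 2

Trace:
BFS to 4:
  depth 0: {0}
  depth 1: {1,2}
  depth 2: {4,5,6}
4 enters at depth 2; path a·a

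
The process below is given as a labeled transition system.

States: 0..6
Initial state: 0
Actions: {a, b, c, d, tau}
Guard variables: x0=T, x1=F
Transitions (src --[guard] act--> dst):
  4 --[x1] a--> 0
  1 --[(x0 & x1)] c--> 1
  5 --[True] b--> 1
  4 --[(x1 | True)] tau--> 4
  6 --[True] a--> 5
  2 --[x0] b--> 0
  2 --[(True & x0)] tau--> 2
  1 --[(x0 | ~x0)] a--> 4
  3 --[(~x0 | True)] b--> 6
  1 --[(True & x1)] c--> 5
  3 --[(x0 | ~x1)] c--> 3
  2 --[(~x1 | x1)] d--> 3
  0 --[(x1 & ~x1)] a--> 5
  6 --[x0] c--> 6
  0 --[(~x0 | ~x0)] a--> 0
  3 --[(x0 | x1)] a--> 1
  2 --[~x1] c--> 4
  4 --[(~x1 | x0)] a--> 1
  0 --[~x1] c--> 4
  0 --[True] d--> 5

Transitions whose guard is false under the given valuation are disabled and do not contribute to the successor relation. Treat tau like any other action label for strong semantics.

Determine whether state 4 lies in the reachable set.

Guard filter leaves 15 enabled edge(s).
L0 = {0}
L1 = {4,5}  cumulative {0,4,5}
L2 = {1}  cumulative {0,1,4,5}
Reach set: {0,1,4,5}
trace reaching 4: c

Answer: REACHABLE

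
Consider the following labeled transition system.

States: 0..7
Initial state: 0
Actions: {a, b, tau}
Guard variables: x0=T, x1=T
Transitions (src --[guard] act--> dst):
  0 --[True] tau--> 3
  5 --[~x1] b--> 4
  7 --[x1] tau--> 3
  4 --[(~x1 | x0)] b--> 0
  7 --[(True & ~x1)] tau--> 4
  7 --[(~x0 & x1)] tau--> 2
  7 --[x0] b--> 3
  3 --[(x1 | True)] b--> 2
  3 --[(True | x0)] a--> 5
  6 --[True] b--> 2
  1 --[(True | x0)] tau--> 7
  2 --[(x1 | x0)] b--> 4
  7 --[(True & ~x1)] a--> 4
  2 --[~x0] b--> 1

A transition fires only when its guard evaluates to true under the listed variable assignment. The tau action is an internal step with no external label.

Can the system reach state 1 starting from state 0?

9 transition(s) survive guard evaluation.
L0 = {0}
L1 = {3}  now seen {0,3}
L2 = {2,5}  now seen {0,2,3,5}
L3 = {4}  now seen {0,2,3,4,5}
Reachable = {0,2,3,4,5}

Answer: UNREACHABLE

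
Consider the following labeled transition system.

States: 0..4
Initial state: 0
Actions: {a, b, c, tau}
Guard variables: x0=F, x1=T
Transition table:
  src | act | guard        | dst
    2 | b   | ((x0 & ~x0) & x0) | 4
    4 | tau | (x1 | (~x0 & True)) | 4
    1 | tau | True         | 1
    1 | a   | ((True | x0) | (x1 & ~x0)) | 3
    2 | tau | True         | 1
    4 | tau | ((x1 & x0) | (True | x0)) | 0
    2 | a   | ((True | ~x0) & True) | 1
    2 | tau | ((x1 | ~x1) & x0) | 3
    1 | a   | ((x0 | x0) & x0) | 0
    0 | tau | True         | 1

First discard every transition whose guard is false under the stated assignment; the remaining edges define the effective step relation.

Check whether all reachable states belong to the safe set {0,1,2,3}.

Inv-set: {0,1,2,3}
R = {0,1,3}
  0: ok
  1: ok
  3: ok

Answer: INVARIANT HOLDS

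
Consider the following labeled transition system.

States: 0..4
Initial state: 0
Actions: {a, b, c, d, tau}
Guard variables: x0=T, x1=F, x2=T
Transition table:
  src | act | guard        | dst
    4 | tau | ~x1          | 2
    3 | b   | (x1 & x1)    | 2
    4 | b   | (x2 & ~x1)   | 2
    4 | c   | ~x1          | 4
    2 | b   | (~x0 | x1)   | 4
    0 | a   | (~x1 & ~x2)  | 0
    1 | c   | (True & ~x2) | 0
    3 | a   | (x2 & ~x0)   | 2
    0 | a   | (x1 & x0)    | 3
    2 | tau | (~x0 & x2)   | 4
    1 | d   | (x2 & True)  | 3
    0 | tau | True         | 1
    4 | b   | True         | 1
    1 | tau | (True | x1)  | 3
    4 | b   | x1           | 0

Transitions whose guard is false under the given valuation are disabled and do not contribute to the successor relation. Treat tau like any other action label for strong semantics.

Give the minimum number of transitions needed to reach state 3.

Layered search for 3:
  depth 0: {0}
  depth 1: {1}
  depth 2: {3}
depth(3)=2, e.g. tau·d

Answer: 2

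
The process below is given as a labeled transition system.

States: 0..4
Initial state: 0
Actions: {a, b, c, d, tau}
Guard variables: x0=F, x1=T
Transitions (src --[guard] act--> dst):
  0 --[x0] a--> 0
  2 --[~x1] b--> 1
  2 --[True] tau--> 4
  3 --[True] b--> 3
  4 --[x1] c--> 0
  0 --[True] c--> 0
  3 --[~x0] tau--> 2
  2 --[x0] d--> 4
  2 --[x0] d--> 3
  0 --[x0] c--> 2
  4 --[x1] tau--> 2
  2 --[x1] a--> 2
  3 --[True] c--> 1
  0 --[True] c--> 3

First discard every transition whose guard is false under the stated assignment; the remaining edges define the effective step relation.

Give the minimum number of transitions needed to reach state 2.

Answer: 2

Trace:
BFS to 2:
  depth 0: {0}
  depth 1: {3}
  depth 2: {1,2}
depth(2)=2, e.g. c·tau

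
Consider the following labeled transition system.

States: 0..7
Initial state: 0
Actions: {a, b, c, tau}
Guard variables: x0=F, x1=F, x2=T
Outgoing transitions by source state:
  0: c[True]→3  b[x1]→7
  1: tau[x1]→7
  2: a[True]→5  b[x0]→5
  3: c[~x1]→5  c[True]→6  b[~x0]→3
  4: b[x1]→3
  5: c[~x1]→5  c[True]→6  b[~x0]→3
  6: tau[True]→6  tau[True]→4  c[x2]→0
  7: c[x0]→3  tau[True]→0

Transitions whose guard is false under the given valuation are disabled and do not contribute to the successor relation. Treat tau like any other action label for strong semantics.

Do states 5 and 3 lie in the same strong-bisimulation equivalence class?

Answer: BISIMILAR

Working:
Compute ~ classes (split until stable):
  round 0: {{0,1,2,3,4,5,6,7}}
  round 1: {{0},{1,4},{2},{3,5},{6},{7}}
Fixed point at round 2; 6 class(es).
[5]={3,5}  [3]={3,5}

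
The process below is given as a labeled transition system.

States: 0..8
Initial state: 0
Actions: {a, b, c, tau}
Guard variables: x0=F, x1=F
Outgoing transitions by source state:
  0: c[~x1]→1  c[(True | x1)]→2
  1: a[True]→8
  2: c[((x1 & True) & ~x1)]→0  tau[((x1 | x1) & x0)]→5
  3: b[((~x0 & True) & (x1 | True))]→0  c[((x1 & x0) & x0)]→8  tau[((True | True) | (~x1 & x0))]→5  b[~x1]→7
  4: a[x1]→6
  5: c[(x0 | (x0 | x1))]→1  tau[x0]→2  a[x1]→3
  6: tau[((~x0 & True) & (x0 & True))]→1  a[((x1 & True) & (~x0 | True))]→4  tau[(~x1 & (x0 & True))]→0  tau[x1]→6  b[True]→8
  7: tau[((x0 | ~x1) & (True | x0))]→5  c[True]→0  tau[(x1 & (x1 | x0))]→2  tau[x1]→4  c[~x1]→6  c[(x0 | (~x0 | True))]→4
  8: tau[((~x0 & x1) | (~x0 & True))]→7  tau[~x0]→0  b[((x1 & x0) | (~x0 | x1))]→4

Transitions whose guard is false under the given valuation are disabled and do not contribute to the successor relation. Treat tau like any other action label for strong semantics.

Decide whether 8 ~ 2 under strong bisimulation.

Answer: NOT BISIMILAR

Working:
Bisimulation quotient by refinement:
  P[0] = {{0,1,2,3,4,5,6,7,8}}
  P[1] = {{0},{1},{2,4,5},{3,8},{6},{7}}
  P[2] = {{0},{1},{2,4,5},{3},{6},{7},{8}}
7 equivalence class(es) (converged in 3)
[8]={8}  [2]={2,4,5}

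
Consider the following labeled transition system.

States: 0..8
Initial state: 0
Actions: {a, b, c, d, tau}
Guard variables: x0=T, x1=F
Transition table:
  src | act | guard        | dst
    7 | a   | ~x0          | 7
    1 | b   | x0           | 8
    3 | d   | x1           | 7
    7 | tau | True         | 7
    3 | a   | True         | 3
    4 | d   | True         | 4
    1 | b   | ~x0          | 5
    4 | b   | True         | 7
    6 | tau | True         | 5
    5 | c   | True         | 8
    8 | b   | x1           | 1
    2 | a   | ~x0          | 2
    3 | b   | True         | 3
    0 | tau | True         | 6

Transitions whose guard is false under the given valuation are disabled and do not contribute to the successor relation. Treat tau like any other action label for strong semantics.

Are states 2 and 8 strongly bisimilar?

Answer: BISIMILAR

Working:
Compute ~ classes (split until stable):
  P[0] = {{0,1,2,3,4,5,6,7,8}}
  P[1] = {{0,6,7},{1},{2,8},{3},{4},{5}}
  P[2] = {{0,7},{1},{2,8},{3},{4},{5},{6}}
  P[3] = {{0},{1},{2,8},{3},{4},{5},{6},{7}}
Fixed point at round 4; 8 class(es).
[2]={2,8}  [8]={2,8}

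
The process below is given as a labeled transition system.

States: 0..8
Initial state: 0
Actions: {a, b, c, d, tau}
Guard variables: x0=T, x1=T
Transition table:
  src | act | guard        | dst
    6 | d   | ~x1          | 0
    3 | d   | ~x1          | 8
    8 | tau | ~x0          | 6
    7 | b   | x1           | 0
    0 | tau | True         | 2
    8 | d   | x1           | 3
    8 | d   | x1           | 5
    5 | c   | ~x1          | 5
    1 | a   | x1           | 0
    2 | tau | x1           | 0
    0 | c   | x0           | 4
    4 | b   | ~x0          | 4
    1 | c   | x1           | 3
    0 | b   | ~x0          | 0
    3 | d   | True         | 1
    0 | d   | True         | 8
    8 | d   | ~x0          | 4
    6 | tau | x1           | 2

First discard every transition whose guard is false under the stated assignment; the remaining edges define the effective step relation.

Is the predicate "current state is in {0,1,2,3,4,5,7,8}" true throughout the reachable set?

Answer: INVARIANT HOLDS

Analysis:
Safe = {0,1,2,3,4,5,7,8}
R = {0,1,2,3,4,5,8}
  0: safe
  1: safe
  2: safe
  3: safe
  4: safe
  5: safe
  8: safe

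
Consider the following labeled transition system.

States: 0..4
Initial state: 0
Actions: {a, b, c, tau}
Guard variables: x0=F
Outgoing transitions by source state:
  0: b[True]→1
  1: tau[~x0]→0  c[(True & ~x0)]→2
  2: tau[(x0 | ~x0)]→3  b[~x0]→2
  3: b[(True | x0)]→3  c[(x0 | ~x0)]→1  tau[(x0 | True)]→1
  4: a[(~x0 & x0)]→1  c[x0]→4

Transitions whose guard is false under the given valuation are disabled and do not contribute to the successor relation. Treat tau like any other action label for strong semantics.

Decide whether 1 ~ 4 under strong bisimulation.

Bisimulation quotient by refinement:
  P[0] = {{0,1,2,3,4}}
  P[1] = {{0},{1},{2},{3},{4}}
Fixed point at round 2; 5 class(es).
class of 1: {1}; class of 4: {4}

Answer: NOT BISIMILAR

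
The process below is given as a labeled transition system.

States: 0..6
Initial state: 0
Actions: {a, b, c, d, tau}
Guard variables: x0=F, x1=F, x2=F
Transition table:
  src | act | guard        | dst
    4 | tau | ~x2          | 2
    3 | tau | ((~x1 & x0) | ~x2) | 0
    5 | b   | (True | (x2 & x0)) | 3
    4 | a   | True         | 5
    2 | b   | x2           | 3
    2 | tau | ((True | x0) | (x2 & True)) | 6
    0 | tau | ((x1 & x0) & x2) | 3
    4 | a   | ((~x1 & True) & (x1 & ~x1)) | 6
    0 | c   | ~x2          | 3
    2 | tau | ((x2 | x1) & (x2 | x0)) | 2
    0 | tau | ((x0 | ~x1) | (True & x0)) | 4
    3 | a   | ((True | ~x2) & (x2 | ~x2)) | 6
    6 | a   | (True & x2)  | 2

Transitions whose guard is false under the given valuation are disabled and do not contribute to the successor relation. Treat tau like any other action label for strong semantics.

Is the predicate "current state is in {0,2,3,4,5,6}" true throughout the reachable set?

Answer: INVARIANT HOLDS

Trace:
Safe = {0,2,3,4,5,6}
R = {0,2,3,4,5,6}
  0: ok
  2: ok
  3: ok
  4: ok
  5: ok
  6: ok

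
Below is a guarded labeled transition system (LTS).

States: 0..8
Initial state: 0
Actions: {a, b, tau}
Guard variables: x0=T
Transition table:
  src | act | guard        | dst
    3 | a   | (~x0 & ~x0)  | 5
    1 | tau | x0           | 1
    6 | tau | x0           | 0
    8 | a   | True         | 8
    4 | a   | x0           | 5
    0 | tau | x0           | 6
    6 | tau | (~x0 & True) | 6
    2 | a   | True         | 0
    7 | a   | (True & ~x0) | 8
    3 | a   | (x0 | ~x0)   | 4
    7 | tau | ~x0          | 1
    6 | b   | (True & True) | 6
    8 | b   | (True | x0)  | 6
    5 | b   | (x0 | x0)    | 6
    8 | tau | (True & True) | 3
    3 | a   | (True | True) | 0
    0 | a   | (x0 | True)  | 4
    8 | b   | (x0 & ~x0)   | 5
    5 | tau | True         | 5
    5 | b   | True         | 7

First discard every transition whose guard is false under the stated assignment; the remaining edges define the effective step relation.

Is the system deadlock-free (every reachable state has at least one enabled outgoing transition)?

Answer: DEADLOCK at state 7

Working:
Reach set: {0,4,5,6,7}
  0: a→4  tau→6  [2 out]
  4: a→5  [1 out]
  5: b→6  b→7  tau→5  [3 out]
  6: b→6  tau→0  [2 out]
  7: ∅  [deadlock]
witness 7: a·a·b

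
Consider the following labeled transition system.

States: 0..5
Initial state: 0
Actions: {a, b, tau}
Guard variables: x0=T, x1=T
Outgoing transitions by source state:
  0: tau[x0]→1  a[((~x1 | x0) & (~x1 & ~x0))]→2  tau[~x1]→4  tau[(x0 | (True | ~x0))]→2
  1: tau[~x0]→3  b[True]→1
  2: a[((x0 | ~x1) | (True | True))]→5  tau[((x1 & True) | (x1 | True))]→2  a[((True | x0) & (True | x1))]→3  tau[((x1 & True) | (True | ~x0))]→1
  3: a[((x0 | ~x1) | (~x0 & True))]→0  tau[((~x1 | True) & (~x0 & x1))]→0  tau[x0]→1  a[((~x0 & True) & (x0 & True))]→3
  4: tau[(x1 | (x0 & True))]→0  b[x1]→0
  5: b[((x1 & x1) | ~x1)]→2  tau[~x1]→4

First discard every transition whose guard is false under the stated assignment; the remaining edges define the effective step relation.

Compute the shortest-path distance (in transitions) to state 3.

BFS to 3:
  L0 = {0}
  L1 = {1,2}
  L2 = {3,5}
depth(3)=2, e.g. tau·a

Answer: 2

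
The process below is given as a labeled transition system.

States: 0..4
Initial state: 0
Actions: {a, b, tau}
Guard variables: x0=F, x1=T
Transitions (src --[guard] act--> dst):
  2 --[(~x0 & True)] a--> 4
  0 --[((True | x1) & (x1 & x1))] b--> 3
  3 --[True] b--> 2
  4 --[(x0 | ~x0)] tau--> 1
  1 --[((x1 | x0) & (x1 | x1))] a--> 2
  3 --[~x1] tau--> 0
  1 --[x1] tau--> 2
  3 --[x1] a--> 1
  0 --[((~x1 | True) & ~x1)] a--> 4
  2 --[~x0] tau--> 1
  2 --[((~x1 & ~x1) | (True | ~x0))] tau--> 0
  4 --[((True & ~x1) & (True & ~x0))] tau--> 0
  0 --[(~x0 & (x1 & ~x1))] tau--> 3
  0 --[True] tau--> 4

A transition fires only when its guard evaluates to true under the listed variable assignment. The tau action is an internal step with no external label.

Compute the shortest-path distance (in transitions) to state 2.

Layered search for 2:
  depth 0: {0}
  depth 1: {3,4}
  depth 2: {1,2}
first hit 2 at d=2 via b·b

Answer: 2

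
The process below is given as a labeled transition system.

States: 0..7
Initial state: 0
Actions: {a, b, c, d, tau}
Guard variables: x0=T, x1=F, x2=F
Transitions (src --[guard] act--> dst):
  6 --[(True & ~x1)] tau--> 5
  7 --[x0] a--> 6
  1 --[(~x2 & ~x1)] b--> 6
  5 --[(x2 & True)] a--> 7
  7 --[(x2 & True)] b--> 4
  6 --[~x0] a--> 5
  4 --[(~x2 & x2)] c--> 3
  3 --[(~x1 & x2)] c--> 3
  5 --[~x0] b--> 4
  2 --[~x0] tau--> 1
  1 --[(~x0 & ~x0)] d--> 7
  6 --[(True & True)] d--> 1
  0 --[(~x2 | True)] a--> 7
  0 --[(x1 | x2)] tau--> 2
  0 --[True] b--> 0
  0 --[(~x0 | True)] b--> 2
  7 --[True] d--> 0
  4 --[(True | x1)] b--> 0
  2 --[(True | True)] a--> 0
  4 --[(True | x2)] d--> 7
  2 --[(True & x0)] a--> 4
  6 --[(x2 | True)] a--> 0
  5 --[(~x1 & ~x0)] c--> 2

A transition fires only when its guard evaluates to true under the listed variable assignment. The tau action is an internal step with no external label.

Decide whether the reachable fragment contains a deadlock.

Answer: DEADLOCK at state 5

Working:
R = {0,1,2,4,5,6,7}
  0: a→7  b→0  b→2  [3 exit(s)]
  1: b→6  [1 exit(s)]
  2: a→0  a→4  [2 exit(s)]
  4: b→0  d→7  [2 exit(s)]
  5: ∅  [STUCK]
  6: a→0  d→1  tau→5  [3 exit(s)]
  7: a→6  d→0  [2 exit(s)]
witness 5: a·a·tau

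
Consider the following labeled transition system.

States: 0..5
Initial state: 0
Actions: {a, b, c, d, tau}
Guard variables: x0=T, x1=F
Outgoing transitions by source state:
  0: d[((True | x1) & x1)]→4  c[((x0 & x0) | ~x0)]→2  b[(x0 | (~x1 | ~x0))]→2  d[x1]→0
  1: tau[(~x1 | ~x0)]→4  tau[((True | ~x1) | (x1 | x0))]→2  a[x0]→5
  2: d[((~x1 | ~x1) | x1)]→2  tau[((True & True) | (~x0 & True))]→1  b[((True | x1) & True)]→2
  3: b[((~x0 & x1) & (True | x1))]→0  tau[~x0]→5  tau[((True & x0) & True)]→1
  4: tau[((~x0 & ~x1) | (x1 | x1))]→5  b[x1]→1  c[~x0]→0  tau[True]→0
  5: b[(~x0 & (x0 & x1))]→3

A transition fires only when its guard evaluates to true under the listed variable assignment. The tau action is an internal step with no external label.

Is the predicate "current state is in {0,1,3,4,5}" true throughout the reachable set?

Allowed set {0,1,3,4,5}
Reachable = {0,1,2,4,5}
  0: ok
  1: ok
  2: VIOLATES
  4: ok
  5: ok
counterexample path to 2: c

Answer: INVARIANT VIOLATED at state 2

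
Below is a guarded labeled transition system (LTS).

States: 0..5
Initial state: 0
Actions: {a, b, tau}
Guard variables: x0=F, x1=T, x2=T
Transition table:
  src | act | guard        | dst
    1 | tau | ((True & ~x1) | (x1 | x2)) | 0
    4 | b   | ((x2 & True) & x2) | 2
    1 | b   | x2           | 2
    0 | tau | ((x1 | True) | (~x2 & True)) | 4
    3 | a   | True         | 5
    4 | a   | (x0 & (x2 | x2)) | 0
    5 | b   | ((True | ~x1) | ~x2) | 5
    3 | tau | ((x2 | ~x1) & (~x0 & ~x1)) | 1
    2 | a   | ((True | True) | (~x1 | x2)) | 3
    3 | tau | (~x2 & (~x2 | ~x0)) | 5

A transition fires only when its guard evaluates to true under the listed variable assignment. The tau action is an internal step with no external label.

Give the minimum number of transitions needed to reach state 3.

Answer: 3

Working:
Breadth-first toward 3:
  Layer 0: {0}
  Layer 1: {4}
  Layer 2: {2}
  Layer 3: {3}
first hit 3 at d=3 via tau·b·a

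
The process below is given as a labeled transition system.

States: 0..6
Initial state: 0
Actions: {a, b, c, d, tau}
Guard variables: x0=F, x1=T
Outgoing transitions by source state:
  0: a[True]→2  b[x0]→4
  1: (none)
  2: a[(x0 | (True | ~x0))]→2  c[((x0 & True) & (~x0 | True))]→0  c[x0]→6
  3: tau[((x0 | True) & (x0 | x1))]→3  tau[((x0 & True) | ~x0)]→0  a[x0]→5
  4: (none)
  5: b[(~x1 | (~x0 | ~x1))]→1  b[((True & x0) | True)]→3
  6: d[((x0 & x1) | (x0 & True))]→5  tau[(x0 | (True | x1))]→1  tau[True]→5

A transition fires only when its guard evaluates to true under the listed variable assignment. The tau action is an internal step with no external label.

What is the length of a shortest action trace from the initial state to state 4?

Answer: UNREACHABLE

Trace:
Layered search for 4:
  L0 = {0}
  L1 = {2}
4 never appears.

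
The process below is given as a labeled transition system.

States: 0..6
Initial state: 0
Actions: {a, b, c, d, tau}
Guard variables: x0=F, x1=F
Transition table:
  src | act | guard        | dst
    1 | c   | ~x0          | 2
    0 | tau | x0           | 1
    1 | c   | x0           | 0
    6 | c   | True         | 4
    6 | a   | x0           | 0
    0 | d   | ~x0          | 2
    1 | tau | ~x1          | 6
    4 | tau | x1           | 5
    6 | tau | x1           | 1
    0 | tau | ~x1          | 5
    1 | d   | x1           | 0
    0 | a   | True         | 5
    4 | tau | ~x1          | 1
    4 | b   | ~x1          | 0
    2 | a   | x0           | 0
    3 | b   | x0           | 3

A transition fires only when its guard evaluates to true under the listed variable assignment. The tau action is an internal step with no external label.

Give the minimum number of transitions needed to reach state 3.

Answer: UNREACHABLE

Trace:
BFS to 3:
  L0 = {0}
  L1 = {2,5}
3 never appears.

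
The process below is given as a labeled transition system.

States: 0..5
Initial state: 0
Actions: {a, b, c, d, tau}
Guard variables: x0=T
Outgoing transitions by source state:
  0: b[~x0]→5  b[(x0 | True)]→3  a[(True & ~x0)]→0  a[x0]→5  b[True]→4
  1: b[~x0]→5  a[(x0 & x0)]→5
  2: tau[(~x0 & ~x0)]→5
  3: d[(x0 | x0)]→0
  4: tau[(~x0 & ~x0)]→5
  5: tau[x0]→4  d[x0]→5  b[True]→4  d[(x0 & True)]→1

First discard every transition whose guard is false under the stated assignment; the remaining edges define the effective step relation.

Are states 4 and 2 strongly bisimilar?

Answer: BISIMILAR

Working:
Bisimulation quotient by refinement:
  round 0: {{0,1,2,3,4,5}}
  round 1: {{0},{1},{2,4},{3},{5}}
Fixed point at round 2; 5 class(es).
[4]={2,4}  [2]={2,4}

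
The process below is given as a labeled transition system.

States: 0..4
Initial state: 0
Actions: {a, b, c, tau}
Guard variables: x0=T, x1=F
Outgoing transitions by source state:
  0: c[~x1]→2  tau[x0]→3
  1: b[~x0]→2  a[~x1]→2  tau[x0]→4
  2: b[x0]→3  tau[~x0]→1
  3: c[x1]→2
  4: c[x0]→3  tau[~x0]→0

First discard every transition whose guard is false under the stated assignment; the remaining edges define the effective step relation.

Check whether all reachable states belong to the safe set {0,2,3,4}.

Answer: INVARIANT HOLDS

Analysis:
Allowed set {0,2,3,4}
R = {0,2,3}
  0: ✓
  2: ✓
  3: ✓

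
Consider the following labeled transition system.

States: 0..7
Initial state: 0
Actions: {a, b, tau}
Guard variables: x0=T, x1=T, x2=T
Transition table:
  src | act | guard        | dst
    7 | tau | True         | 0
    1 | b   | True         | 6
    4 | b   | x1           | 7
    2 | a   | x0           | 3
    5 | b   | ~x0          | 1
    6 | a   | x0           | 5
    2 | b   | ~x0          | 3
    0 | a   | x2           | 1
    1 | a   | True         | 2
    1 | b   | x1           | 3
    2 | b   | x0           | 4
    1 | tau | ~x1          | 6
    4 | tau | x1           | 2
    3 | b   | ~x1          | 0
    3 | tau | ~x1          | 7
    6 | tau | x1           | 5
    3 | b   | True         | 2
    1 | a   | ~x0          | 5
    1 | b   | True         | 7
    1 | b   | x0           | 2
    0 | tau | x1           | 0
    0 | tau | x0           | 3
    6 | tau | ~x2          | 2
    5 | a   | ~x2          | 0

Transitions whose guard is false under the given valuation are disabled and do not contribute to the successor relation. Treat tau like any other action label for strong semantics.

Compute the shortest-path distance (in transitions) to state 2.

BFS to 2:
  depth 0: {0}
  depth 1: {1,3}
  depth 2: {2,6,7}
first hit 2 at d=2 via a·a

Answer: 2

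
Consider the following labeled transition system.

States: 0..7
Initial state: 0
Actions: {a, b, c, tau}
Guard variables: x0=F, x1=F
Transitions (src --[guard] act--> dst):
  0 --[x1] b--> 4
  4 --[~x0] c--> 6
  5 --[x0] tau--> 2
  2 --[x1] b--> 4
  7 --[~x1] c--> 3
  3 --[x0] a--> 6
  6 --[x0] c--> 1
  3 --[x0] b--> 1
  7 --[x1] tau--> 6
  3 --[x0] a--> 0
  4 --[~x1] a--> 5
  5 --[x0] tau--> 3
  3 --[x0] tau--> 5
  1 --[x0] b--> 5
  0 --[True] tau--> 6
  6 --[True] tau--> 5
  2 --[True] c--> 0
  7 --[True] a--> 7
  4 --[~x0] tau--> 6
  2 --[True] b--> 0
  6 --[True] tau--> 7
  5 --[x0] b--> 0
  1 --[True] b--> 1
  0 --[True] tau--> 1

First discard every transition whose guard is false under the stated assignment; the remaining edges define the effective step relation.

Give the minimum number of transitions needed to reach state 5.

Breadth-first toward 5:
  L0 = {0}
  L1 = {1,6}
  L2 = {5,7}
depth(5)=2, e.g. tau·tau

Answer: 2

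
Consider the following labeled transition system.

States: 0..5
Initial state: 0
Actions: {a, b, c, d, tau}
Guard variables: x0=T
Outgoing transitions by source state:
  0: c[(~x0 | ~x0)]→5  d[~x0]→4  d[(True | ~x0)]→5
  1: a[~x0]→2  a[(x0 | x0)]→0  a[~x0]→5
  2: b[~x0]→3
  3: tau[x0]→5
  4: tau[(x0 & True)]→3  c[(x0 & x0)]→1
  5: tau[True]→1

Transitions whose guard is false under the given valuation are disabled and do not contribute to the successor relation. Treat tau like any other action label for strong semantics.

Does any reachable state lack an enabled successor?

Reachable = {0,1,5}
  0: d→5  [deg 1]
  1: a→0  [deg 1]
  5: tau→1  [deg 1]

Answer: DEADLOCK-FREE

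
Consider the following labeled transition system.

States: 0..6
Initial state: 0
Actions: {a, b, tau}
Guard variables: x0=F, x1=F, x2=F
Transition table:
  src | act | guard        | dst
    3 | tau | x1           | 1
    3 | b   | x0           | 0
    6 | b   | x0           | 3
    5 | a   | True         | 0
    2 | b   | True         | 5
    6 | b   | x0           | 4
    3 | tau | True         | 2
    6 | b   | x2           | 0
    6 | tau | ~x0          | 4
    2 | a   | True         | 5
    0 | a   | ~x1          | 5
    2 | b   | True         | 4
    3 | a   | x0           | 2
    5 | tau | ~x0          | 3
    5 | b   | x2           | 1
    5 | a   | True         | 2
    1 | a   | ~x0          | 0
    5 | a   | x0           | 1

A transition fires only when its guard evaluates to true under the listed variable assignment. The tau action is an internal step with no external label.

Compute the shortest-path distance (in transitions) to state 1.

Breadth-first toward 1:
  Layer 0: {0}
  Layer 1: {5}
  Layer 2: {2,3}
  Layer 3: {4}
1 never appears.

Answer: UNREACHABLE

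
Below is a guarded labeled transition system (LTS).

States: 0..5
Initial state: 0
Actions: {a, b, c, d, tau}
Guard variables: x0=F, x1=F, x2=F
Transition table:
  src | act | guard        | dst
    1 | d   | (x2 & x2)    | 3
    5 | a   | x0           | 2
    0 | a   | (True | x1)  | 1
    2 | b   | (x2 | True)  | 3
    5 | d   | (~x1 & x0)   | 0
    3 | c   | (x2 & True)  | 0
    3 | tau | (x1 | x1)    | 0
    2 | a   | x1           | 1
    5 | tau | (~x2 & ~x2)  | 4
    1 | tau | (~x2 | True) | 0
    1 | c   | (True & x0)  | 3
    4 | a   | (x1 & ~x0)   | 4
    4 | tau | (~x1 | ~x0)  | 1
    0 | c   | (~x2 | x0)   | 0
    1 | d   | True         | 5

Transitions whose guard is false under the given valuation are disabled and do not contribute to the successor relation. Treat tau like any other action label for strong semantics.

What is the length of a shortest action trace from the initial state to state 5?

Breadth-first toward 5:
  L0 = {0}
  L1 = {1}
  L2 = {5}
first hit 5 at d=2 via a·d

Answer: 2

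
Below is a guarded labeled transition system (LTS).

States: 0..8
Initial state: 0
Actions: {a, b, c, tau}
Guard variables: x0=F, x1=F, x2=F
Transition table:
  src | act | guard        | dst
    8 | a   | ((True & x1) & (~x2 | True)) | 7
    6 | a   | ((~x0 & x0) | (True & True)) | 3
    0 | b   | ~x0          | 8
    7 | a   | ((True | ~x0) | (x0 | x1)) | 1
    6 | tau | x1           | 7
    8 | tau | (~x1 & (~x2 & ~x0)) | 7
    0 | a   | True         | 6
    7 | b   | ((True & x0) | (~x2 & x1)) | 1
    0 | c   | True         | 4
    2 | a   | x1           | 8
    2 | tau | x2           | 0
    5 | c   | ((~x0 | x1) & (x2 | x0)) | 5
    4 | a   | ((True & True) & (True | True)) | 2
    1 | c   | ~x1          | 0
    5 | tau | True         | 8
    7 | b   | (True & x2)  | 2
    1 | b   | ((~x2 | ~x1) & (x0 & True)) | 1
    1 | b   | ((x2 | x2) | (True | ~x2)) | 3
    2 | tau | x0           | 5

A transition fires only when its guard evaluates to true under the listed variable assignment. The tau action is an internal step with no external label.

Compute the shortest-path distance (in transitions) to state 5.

Layered search for 5:
  Layer 0: {0}
  Layer 1: {4,6,8}
  Layer 2: {2,3,7}
  Layer 3: {1}
5 never appears.

Answer: UNREACHABLE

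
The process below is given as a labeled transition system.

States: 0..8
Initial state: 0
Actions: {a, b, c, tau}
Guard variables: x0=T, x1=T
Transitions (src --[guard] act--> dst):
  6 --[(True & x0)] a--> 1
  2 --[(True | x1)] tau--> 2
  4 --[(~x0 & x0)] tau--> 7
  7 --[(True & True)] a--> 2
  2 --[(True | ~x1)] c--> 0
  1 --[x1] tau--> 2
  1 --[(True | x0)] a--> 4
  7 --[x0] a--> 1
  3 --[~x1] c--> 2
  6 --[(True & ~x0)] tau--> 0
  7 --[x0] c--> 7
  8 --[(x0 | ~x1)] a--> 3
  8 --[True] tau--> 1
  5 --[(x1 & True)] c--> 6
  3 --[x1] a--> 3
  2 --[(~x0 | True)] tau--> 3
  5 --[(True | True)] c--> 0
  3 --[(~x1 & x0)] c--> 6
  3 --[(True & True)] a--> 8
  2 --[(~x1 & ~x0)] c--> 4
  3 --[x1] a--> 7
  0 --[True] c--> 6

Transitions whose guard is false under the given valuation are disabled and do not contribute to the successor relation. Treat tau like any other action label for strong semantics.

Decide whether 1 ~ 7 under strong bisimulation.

Refine partition for ~:
  π0 = {{0,1,2,3,4,5,6,7,8}}
  π1 = {{0,5},{1,8},{2},{3,6},{4},{7}}
  π2 = {{0},{1},{2},{3},{4},{5},{6},{7},{8}}
Fixed point at round 3; 9 class(es).
class of 1: {1}; class of 7: {7}

Answer: NOT BISIMILAR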